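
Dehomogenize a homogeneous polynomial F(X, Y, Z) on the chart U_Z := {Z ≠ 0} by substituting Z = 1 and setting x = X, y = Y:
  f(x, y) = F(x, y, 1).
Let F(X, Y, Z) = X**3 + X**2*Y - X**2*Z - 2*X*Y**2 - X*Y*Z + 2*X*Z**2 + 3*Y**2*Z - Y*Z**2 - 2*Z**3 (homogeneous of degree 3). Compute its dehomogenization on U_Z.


f(x, y) = x**3 + x**2*y - x**2 - 2*x*y**2 - x*y + 2*x + 3*y**2 - y - 2

On U_Z we set Z = 1. Each monomial c·X^i·Y^j·Z^k in F becomes c·x^i·y^j·1^k = c·x^i·y^j.
Substituting Z = 1: F(X, Y, 1) = x**3 + x**2*y - x**2 - 2*x*y**2 - x*y + 2*x + 3*y**2 - y - 2.
Note: deg(f) ≤ deg(F) = 3; strict inequality happens when F is divisible by Z (lost terms).


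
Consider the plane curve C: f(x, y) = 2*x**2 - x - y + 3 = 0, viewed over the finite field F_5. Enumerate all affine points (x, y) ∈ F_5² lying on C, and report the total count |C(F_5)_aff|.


Affine F_5-points: {(0, 3), (1, 4), (2, 4), (3, 3), (4, 1)}; count = 5.

For each of the 25 pairs (x, y) ∈ F_5², evaluate f(x, y) mod 5. Record the zeros.
  x = 0: [0↦3, 1↦2, 2↦1, 3↦0, 4↦4]  zeros at y ∈ {3}
  x = 1: [0↦4, 1↦3, 2↦2, 3↦1, 4↦0]  zeros at y ∈ {4}
  x = 2: [0↦4, 1↦3, 2↦2, 3↦1, 4↦0]  zeros at y ∈ {4}
  x = 3: [0↦3, 1↦2, 2↦1, 3↦0, 4↦4]  zeros at y ∈ {3}
  x = 4: [0↦1, 1↦0, 2↦4, 3↦3, 4↦2]  zeros at y ∈ {1}
Collecting zeros: affine points = {(0, 3), (1, 4), (2, 4), (3, 3), (4, 1)}.
Total count |C(F_5)_aff| = 5.


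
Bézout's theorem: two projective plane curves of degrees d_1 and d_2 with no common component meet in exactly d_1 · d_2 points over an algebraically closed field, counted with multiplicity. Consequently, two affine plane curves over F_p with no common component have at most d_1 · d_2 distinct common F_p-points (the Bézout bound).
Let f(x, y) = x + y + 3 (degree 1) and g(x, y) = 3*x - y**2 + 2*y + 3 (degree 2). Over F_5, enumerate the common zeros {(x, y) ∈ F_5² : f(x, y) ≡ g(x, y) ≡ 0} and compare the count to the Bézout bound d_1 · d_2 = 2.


Common zeros: ∅; count = 0; Bézout bound = 2.

deg(f) = 1, deg(g) = 2, so Bézout bound = 2.
Scan x ∈ F_5. For each x, list the y ∈ F_5 with f(x, y) ≡ 0 and those with g(x, y) ≡ 0 (mod 5); the common zeros in that column are the intersection.
  x = 0: f ≡ 0 at y ∈ {2}; g ≡ 0 at y ∈ {3, 4}; common: ∅.
  x = 1: f ≡ 0 at y ∈ {1}; g ≡ 0 at y ∈ ∅; common: ∅.
  x = 2: f ≡ 0 at y ∈ {0}; g ≡ 0 at y ∈ {1}; common: ∅.
  x = 3: f ≡ 0 at y ∈ {4}; g ≡ 0 at y ∈ ∅; common: ∅.
  x = 4: f ≡ 0 at y ∈ {3}; g ≡ 0 at y ∈ {0, 2}; common: ∅.
Collecting: common zeros = ∅, so the count is 0.
Comparison with the Bézout bound: 0 ≤ 2 = deg(f)·deg(g), as expected for curves with no common component (the affine F_5-count falls short of the bound because intersections may lie at infinity, over extension fields, or carry multiplicity).


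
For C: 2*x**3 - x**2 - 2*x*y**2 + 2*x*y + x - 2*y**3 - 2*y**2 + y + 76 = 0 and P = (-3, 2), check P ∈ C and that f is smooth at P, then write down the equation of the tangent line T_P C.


Tangent line at P: 57*x - 13*y + 197 = 0.

Step 1: f(-3, 2) = 0, so P lies on C.
Step 2: partial derivatives
  f_x(x, y) = 6*x**2 - 2*x - 2*y**2 + 2*y + 1, f_y(x, y) = -4*x*y + 2*x - 6*y**2 - 4*y + 1.
  f_x(P) = 57, f_y(P) = -13 (gradient nonzero, so P is smooth).
Step 3: tangent line at P: 57·(x − -3) + -13·(y − 2) = 0.
Expanding: 57*x - 13*y + 197 = 0.


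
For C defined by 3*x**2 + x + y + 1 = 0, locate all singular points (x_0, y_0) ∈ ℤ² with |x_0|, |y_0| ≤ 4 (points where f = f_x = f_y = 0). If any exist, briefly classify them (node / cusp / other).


No singular points in the scanned grid; C is smooth there.

Compute partial derivatives:
  f_x = 6*x + 1.
  f_y = 1.
f_y = 1 is a nonzero constant, so f_y never vanishes: no point (x, y) can satisfy f = f_x = f_y = 0. In particular no (x, y) ∈ {−4, ..., 4}² is singular; the curve is smooth.


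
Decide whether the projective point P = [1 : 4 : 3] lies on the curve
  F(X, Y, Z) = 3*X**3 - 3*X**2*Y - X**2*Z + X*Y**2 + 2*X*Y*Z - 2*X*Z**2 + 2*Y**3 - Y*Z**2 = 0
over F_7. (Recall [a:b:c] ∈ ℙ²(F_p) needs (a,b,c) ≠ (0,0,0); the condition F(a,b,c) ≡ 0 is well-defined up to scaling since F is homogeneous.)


F(1,4,3) ≡ 4 (mod 7); P is NOT on the curve.

Evaluate F(1, 4, 3) term-by-term (mod 7).
  3*X**3 ↦ 3·1·1·1 = 3
  -3*X**2*Y ↦ -3·1·4·1 = -12
  -X**2*Z ↦ -1·1·1·3 = -3
  X*Y**2 ↦ 1·1·16·1 = 16
  2*X*Y*Z ↦ 2·1·4·3 = 24
  -2*X*Z**2 ↦ -2·1·1·9 = -18
  2*Y**3 ↦ 2·1·64·1 = 128
  -Y*Z**2 ↦ -1·1·4·9 = -36
Sum: F(1, 4, 3) = (3) + (-12) + (-3) + (16) + (24) + (-18) + (128) + (-36) = 102.
Reducing mod 7: 102 ≡ 4 (mod 7).
Since F(a, b, c) ≡ 4 ≠ 0 (mod 7), P does NOT lie on the curve.


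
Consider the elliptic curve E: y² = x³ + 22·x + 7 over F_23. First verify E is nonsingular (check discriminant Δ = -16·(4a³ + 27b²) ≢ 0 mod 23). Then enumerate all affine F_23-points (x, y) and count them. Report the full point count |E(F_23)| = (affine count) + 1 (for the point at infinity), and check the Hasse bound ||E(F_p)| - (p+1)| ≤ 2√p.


Affine points = {(2, 6), (2, 17), (3, 10), (3, 13), (5, 9), (5, 14), (10, 10), (10, 13), (11, 4), (11, 19), (13, 11), (13, 12), (14, 0), (15, 3), (15, 20), (16, 4), (16, 19), (17, 2), (17, 21), (18, 5), (18, 18), (19, 4), (19, 19), (20, 11), (20, 12), (21, 1), (21, 22)}; affine count = 27; |E(F_23)| = 28.

Discriminant check: Δ ∝ 4a³ + 27b² = 4·22³ + 27·7² = 4·10648 + 27·49 ≡ 8 (mod 23). Nonzero ⇒ E is nonsingular.
For each x ∈ F_23, compute rhs = x³ + 22·x + 7 mod 23, then count y ∈ F_23 with y² ≡ rhs.
  x = 0: rhs = 7, matching y values: none (0 points).
  x = 1: rhs = 7, matching y values: none (0 points).
  x = 2: rhs = 13, matching y values: 6, 17 (2 points).
  x = 3: rhs = 8, matching y values: 10, 13 (2 points).
  x = 4: rhs = 21, matching y values: none (0 points).
  x = 5: rhs = 12, matching y values: 9, 14 (2 points).
  x = 6: rhs = 10, matching y values: none (0 points).
  x = 7: rhs = 21, matching y values: none (0 points).
  x = 8: rhs = 5, matching y values: none (0 points).
  x = 9: rhs = 14, matching y values: none (0 points).
  x = 10: rhs = 8, matching y values: 10, 13 (2 points).
  x = 11: rhs = 16, matching y values: 4, 19 (2 points).
  x = 12: rhs = 21, matching y values: none (0 points).
  x = 13: rhs = 6, matching y values: 11, 12 (2 points).
  x = 14: rhs = 0, matching y values: 0 (1 points).
  x = 15: rhs = 9, matching y values: 3, 20 (2 points).
  x = 16: rhs = 16, matching y values: 4, 19 (2 points).
  x = 17: rhs = 4, matching y values: 2, 21 (2 points).
  x = 18: rhs = 2, matching y values: 5, 18 (2 points).
  x = 19: rhs = 16, matching y values: 4, 19 (2 points).
  x = 20: rhs = 6, matching y values: 11, 12 (2 points).
  x = 21: rhs = 1, matching y values: 1, 22 (2 points).
  x = 22: rhs = 7, matching y values: none (0 points).
Total affine count: 27.
Full point count |E(F_23)| = 27 + 1 = 28.
Hasse bound: |28 − (23+1)| = |4| = 4 ≤ 2√23 ≈ 9.5917 ✓.


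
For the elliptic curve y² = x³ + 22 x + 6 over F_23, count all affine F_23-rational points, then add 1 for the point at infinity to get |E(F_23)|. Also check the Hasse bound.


Affine points = {(0, 11), (0, 12), (1, 11), (1, 12), (2, 9), (2, 14), (6, 3), (6, 20), (8, 2), (8, 21), (9, 6), (9, 17), (15, 10), (15, 13), (17, 7), (17, 16), (18, 1), (18, 22), (21, 0), (22, 11), (22, 12)}; affine count = 21; |E(F_23)| = 22.

Discriminant check: Δ ∝ 4a³ + 27b² = 4·22³ + 27·6² = 4·10648 + 27·36 ≡ 2 (mod 23). Nonzero ⇒ E is nonsingular.
For each x ∈ F_23, compute rhs = x³ + 22·x + 6 mod 23, then count y ∈ F_23 with y² ≡ rhs.
  x = 0: rhs = 6, matching y values: 11, 12 (2 points).
  x = 1: rhs = 6, matching y values: 11, 12 (2 points).
  x = 2: rhs = 12, matching y values: 9, 14 (2 points).
  x = 3: rhs = 7, matching y values: none (0 points).
  x = 4: rhs = 20, matching y values: none (0 points).
  x = 5: rhs = 11, matching y values: none (0 points).
  x = 6: rhs = 9, matching y values: 3, 20 (2 points).
  x = 7: rhs = 20, matching y values: none (0 points).
  x = 8: rhs = 4, matching y values: 2, 21 (2 points).
  x = 9: rhs = 13, matching y values: 6, 17 (2 points).
  x = 10: rhs = 7, matching y values: none (0 points).
  x = 11: rhs = 15, matching y values: none (0 points).
  x = 12: rhs = 20, matching y values: none (0 points).
  x = 13: rhs = 5, matching y values: none (0 points).
  x = 14: rhs = 22, matching y values: none (0 points).
  x = 15: rhs = 8, matching y values: 10, 13 (2 points).
  x = 16: rhs = 15, matching y values: none (0 points).
  x = 17: rhs = 3, matching y values: 7, 16 (2 points).
  x = 18: rhs = 1, matching y values: 1, 22 (2 points).
  x = 19: rhs = 15, matching y values: none (0 points).
  x = 20: rhs = 5, matching y values: none (0 points).
  x = 21: rhs = 0, matching y values: 0 (1 points).
  x = 22: rhs = 6, matching y values: 11, 12 (2 points).
Total affine count: 21.
Full point count |E(F_23)| = 21 + 1 = 22.
Hasse bound: |22 − (23+1)| = |-2| = 2 ≤ 2√23 ≈ 9.5917 ✓.


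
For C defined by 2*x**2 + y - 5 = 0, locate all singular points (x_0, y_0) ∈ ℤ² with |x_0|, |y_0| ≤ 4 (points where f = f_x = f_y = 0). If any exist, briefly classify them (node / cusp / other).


No singular points in the scanned grid; C is smooth there.

Compute partial derivatives:
  f_x = 4*x.
  f_y = 1.
f_y = 1 is a nonzero constant, so f_y never vanishes: no point (x, y) can satisfy f = f_x = f_y = 0. In particular no (x, y) ∈ {−4, ..., 4}² is singular; the curve is smooth.


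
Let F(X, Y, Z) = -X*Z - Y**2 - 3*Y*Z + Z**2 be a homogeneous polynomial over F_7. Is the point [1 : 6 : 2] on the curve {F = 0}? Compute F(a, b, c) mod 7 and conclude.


F(1,6,2) ≡ 0 (mod 7); P is on the curve.

Evaluate F(1, 6, 2) term-by-term (mod 7).
  -X*Z ↦ -1·1·1·2 = -2
  -Y**2 ↦ -1·1·36·1 = -36
  -3*Y*Z ↦ -3·1·6·2 = -36
  Z**2 ↦ 1·1·1·4 = 4
Sum: F(1, 6, 2) = (-2) + (-36) + (-36) + (4) = -70.
Reducing mod 7: -70 ≡ 0 (mod 7).
Since F(a, b, c) ≡ 0 (mod 7), P lies on the curve.


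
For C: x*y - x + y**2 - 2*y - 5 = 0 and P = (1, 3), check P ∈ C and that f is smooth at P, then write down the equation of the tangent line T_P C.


Tangent line at P: 2*x + 5*y - 17 = 0.

Step 1: f(1, 3) = 0, so P lies on C.
Step 2: partial derivatives
  f_x(x, y) = y - 1, f_y(x, y) = x + 2*y - 2.
  f_x(P) = 2, f_y(P) = 5 (gradient nonzero, so P is smooth).
Step 3: tangent line at P: 2·(x − 1) + 5·(y − 3) = 0.
Expanding: 2*x + 5*y - 17 = 0.


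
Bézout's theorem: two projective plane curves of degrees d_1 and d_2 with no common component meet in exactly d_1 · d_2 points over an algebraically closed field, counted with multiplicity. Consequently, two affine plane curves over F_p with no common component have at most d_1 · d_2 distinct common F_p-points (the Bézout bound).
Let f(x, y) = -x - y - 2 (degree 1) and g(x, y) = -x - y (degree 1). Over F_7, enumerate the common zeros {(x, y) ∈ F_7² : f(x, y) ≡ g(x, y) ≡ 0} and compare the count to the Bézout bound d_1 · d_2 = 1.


Common zeros: ∅; count = 0; Bézout bound = 1.

deg(f) = 1, deg(g) = 1, so Bézout bound = 1.
Scan x ∈ F_7. For each x, list the y ∈ F_7 with f(x, y) ≡ 0 and those with g(x, y) ≡ 0 (mod 7); the common zeros in that column are the intersection.
  x = 0: f ≡ 0 at y ∈ {5}; g ≡ 0 at y ∈ {0}; common: ∅.
  x = 1: f ≡ 0 at y ∈ {4}; g ≡ 0 at y ∈ {6}; common: ∅.
  x = 2: f ≡ 0 at y ∈ {3}; g ≡ 0 at y ∈ {5}; common: ∅.
  x = 3: f ≡ 0 at y ∈ {2}; g ≡ 0 at y ∈ {4}; common: ∅.
  x = 4: f ≡ 0 at y ∈ {1}; g ≡ 0 at y ∈ {3}; common: ∅.
  x = 5: f ≡ 0 at y ∈ {0}; g ≡ 0 at y ∈ {2}; common: ∅.
  x = 6: f ≡ 0 at y ∈ {6}; g ≡ 0 at y ∈ {1}; common: ∅.
Collecting: common zeros = ∅, so the count is 0.
Comparison with the Bézout bound: 0 ≤ 1 = deg(f)·deg(g), as expected for curves with no common component (the affine F_7-count falls short of the bound because intersections may lie at infinity, over extension fields, or carry multiplicity).


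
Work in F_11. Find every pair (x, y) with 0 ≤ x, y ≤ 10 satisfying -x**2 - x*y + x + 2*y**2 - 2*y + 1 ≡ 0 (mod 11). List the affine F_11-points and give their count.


Affine F_11-points: {(1, 1), (1, 6), (4, 0), (4, 3), (5, 3), (5, 6), (8, 0), (8, 5), (10, 1), (10, 5)}; count = 10.

For each of the 121 pairs (x, y) ∈ F_11², evaluate f(x, y) mod 11. Record the zeros.
  x = 0: [0↦1, 1↦1, 2↦5, 3↦2, 4↦3, 5↦8, 6↦6, 7↦8, 8↦3, 9↦2, 10↦5]  zeros at y ∈ ∅
  x = 1: [0↦1, 1↦0, 2↦3, 3↦10, 4↦10, 5↦3, 6↦0, 7↦1, 8↦6, 9↦4, 10↦6]  zeros at y ∈ {1, 6}
  x = 2: [0↦10, 1↦8, 2↦10, 3↦5, 4↦4, 5↦7, 6↦3, 7↦3, 8↦7, 9↦4, 10↦5]  zeros at y ∈ ∅
  x = 3: [0↦6, 1↦3, 2↦4, 3↦9, 4↦7, 5↦9, 6↦4, 7↦3, 8↦6, 9↦2, 10↦2]  zeros at y ∈ ∅
  x = 4: [0↦0, 1↦7, 2↦7, 3↦0, 4↦8, 5↦9, 6↦3, 7↦1, 8↦3, 9↦9, 10↦8]  zeros at y ∈ {0, 3}
  x = 5: [0↦3, 1↦9, 2↦8, 3↦0, 4↦7, 5↦7, 6↦0, 7↦8, 8↦9, 9↦3, 10↦1]  zeros at y ∈ {3, 6}
  x = 6: [0↦4, 1↦9, 2↦7, 3↦9, 4↦4, 5↦3, 6↦6, 7↦2, 8↦2, 9↦6, 10↦3]  zeros at y ∈ ∅
  x = 7: [0↦3, 1↦7, 2↦4, 3↦5, 4↦10, 5↦8, 6↦10, 7↦5, 8↦4, 9↦7, 10↦3]  zeros at y ∈ ∅
  x = 8: [0↦0, 1↦3, 2↦10, 3↦10, 4↦3, 5↦0, 6↦1, 7↦6, 8↦4, 9↦6, 10↦1]  zeros at y ∈ {0, 5}
  x = 9: [0↦6, 1↦8, 2↦3, 3↦2, 4↦5, 5↦1, 6↦1, 7↦5, 8↦2, 9↦3, 10↦8]  zeros at y ∈ ∅
  x = 10: [0↦10, 1↦0, 2↦5, 3↦3, 4↦5, 5↦0, 6↦10, 7↦2, 8↦9, 9↦9, 10↦2]  zeros at y ∈ {1, 5}
Collecting zeros: affine points = {(1, 1), (1, 6), (4, 0), (4, 3), (5, 3), (5, 6), (8, 0), (8, 5), (10, 1), (10, 5)}.
Total count |C(F_11)_aff| = 10.


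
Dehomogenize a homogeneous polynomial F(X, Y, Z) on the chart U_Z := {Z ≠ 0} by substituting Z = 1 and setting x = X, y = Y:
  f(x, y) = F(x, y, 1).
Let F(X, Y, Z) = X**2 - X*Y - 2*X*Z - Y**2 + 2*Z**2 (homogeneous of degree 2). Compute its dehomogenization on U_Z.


f(x, y) = x**2 - x*y - 2*x - y**2 + 2

On U_Z we set Z = 1. Each monomial c·X^i·Y^j·Z^k in F becomes c·x^i·y^j·1^k = c·x^i·y^j.
Substituting Z = 1: F(X, Y, 1) = x**2 - x*y - 2*x - y**2 + 2.
Note: deg(f) ≤ deg(F) = 2; strict inequality happens when F is divisible by Z (lost terms).


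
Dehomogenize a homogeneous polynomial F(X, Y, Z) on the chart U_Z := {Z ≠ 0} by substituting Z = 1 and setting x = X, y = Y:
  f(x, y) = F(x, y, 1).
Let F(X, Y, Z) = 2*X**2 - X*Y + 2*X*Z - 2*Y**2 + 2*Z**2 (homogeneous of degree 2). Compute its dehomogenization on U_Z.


f(x, y) = 2*x**2 - x*y + 2*x - 2*y**2 + 2

On U_Z we set Z = 1. Each monomial c·X^i·Y^j·Z^k in F becomes c·x^i·y^j·1^k = c·x^i·y^j.
Substituting Z = 1: F(X, Y, 1) = 2*x**2 - x*y + 2*x - 2*y**2 + 2.
Note: deg(f) ≤ deg(F) = 2; strict inequality happens when F is divisible by Z (lost terms).


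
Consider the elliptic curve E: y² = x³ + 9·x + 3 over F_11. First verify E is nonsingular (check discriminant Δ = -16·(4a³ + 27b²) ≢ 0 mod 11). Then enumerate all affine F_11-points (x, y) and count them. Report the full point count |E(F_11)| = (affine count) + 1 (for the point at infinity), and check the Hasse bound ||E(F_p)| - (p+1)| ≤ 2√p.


Affine points = {(0, 5), (0, 6), (4, 2), (4, 9), (6, 3), (6, 8), (8, 2), (8, 9), (10, 2), (10, 9)}; affine count = 10; |E(F_11)| = 11.

Discriminant check: Δ ∝ 4a³ + 27b² = 4·9³ + 27·3² = 4·729 + 27·9 ≡ 2 (mod 11). Nonzero ⇒ E is nonsingular.
For each x ∈ F_11, compute rhs = x³ + 9·x + 3 mod 11, then count y ∈ F_11 with y² ≡ rhs.
  x = 0: rhs = 3, matching y values: 5, 6 (2 points).
  x = 1: rhs = 2, matching y values: none (0 points).
  x = 2: rhs = 7, matching y values: none (0 points).
  x = 3: rhs = 2, matching y values: none (0 points).
  x = 4: rhs = 4, matching y values: 2, 9 (2 points).
  x = 5: rhs = 8, matching y values: none (0 points).
  x = 6: rhs = 9, matching y values: 3, 8 (2 points).
  x = 7: rhs = 2, matching y values: none (0 points).
  x = 8: rhs = 4, matching y values: 2, 9 (2 points).
  x = 9: rhs = 10, matching y values: none (0 points).
  x = 10: rhs = 4, matching y values: 2, 9 (2 points).
Total affine count: 10.
Full point count |E(F_11)| = 10 + 1 = 11.
Hasse bound: |11 − (11+1)| = |-1| = 1 ≤ 2√11 ≈ 6.6332 ✓.


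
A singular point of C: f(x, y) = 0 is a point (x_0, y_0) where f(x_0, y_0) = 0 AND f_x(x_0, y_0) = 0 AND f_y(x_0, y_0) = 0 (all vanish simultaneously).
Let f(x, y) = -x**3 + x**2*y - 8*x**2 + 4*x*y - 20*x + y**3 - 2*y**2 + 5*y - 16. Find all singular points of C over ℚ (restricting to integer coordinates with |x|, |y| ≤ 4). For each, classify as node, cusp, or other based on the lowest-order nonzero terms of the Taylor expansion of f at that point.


Singular points: {(-2, 1)}; classification: node.

Compute partial derivatives:
  f_x = -3*x**2 + 2*x*y - 16*x + 4*y - 20.
  f_y = x**2 + 4*x + 3*y**2 - 4*y + 5.
Scan x_0 ∈ {−4, ..., 4}. For each x_0, f_y(x_0, y) is a polynomial in y; find its integer roots y ∈ {−4, ..., 4}, then test f_x and f at those candidates.
  x = -4: f_y(-4, y) = 3*y**2 - 4*y + 5; no integer root y with |y| ≤ 4.
  x = -3: f_y(-3, y) = 3*y**2 - 4*y + 2; no integer root y with |y| ≤ 4.
  x = -2: f_y(-2, y) = 3*y**2 - 4*y + 1; vanishes at y ∈ {1}. (-2, 1): f_x = 0, f = 0 — SINGULAR.
  x = -1: f_y(-1, y) = 3*y**2 - 4*y + 2; no integer root y with |y| ≤ 4.
  x = 0: f_y(0, y) = 3*y**2 - 4*y + 5; no integer root y with |y| ≤ 4.
  x = 1: f_y(1, y) = 3*y**2 - 4*y + 10; no integer root y with |y| ≤ 4.
  x = 2: f_y(2, y) = 3*y**2 - 4*y + 17; no integer root y with |y| ≤ 4.
  x = 3: f_y(3, y) = 3*y**2 - 4*y + 26; no integer root y with |y| ≤ 4.
  x = 4: f_y(4, y) = 3*y**2 - 4*y + 37; no integer root y with |y| ≤ 4.
Only singular point on the grid: (-2, 1).
Classify: substitute x = -2 + u, y = 1 + v and expand: f = -u**3 + u**2*v - u**2 + v**3 + v**2.
No constant or linear terms (consistent with a singular point). Quadratic part: -u**2 + v**2. Cubic part: -u**3 + u**2*v + v**3.
The quadratic part v**2 - u**2 = (v − u)(v + u) splits into two distinct linear factors, so there are two distinct tangent lines y − 1 = ±(x − -2) — this is a node (ordinary double point).
Classification: node.


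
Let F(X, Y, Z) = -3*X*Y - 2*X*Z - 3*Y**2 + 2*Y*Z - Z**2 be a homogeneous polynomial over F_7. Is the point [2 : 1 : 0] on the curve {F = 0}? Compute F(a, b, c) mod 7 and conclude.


F(2,1,0) ≡ 5 (mod 7); P is NOT on the curve.

Evaluate F(2, 1, 0) term-by-term (mod 7).
  -3*X*Y ↦ -3·2·1·1 = -6
  -2*X*Z ↦ -2·2·1·0 = 0
  -3*Y**2 ↦ -3·1·1·1 = -3
  2*Y*Z ↦ 2·1·1·0 = 0
  -Z**2 ↦ -1·1·1·0 = 0
Sum: F(2, 1, 0) = (-6) + (0) + (-3) + (0) + (0) = -9.
Reducing mod 7: -9 ≡ 5 (mod 7).
Since F(a, b, c) ≡ 5 ≠ 0 (mod 7), P does NOT lie on the curve.


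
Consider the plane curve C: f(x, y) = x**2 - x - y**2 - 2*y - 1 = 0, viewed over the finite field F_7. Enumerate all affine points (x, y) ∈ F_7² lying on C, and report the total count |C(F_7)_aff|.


Affine F_7-points: {(0, 6), (1, 6), (2, 2), (2, 3), (6, 2), (6, 3)}; count = 6.

For each of the 49 pairs (x, y) ∈ F_7², evaluate f(x, y) mod 7. Record the zeros.
  x = 0: [0↦6, 1↦3, 2↦5, 3↦5, 4↦3, 5↦6, 6↦0]  zeros at y ∈ {6}
  x = 1: [0↦6, 1↦3, 2↦5, 3↦5, 4↦3, 5↦6, 6↦0]  zeros at y ∈ {6}
  x = 2: [0↦1, 1↦5, 2↦0, 3↦0, 4↦5, 5↦1, 6↦2]  zeros at y ∈ {2, 3}
  x = 3: [0↦5, 1↦2, 2↦4, 3↦4, 4↦2, 5↦5, 6↦6]  zeros at y ∈ ∅
  x = 4: [0↦4, 1↦1, 2↦3, 3↦3, 4↦1, 5↦4, 6↦5]  zeros at y ∈ ∅
  x = 5: [0↦5, 1↦2, 2↦4, 3↦4, 4↦2, 5↦5, 6↦6]  zeros at y ∈ ∅
  x = 6: [0↦1, 1↦5, 2↦0, 3↦0, 4↦5, 5↦1, 6↦2]  zeros at y ∈ {2, 3}
Collecting zeros: affine points = {(0, 6), (1, 6), (2, 2), (2, 3), (6, 2), (6, 3)}.
Total count |C(F_7)_aff| = 6.


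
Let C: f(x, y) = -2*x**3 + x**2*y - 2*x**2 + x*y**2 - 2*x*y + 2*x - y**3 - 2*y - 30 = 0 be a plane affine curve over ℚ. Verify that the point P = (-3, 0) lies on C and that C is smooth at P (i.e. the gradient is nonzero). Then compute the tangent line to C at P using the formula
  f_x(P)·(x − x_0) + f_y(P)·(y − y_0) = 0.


Tangent line at P: -40*x + 13*y - 120 = 0.

Step 1: f(-3, 0) = 0, so P lies on C.
Step 2: partial derivatives
  f_x(x, y) = -6*x**2 + 2*x*y - 4*x + y**2 - 2*y + 2, f_y(x, y) = x**2 + 2*x*y - 2*x - 3*y**2 - 2.
  f_x(P) = -40, f_y(P) = 13 (gradient nonzero, so P is smooth).
Step 3: tangent line at P: -40·(x − -3) + 13·(y − 0) = 0.
Expanding: -40*x + 13*y - 120 = 0.


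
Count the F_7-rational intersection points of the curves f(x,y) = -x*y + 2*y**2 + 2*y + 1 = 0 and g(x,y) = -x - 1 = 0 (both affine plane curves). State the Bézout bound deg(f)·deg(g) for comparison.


Common zeros: {(6, 3), (6, 6)}; count = 2; Bézout bound = 2.

deg(f) = 2, deg(g) = 1, so Bézout bound = 2.
Scan x ∈ F_7. For each x, list the y ∈ F_7 with f(x, y) ≡ 0 and those with g(x, y) ≡ 0 (mod 7); the common zeros in that column are the intersection.
  x = 0: f ≡ 0 at y ∈ ∅; g ≡ 0 at y ∈ ∅; common: ∅.
  x = 1: f ≡ 0 at y ∈ {5}; g ≡ 0 at y ∈ ∅; common: ∅.
  x = 2: f ≡ 0 at y ∈ ∅; g ≡ 0 at y ∈ ∅; common: ∅.
  x = 3: f ≡ 0 at y ∈ {2}; g ≡ 0 at y ∈ ∅; common: ∅.
  x = 4: f ≡ 0 at y ∈ ∅; g ≡ 0 at y ∈ ∅; common: ∅.
  x = 5: f ≡ 0 at y ∈ {1, 4}; g ≡ 0 at y ∈ ∅; common: ∅.
  x = 6: f ≡ 0 at y ∈ {3, 6}; g ≡ 0 at y ∈ {0, 1, 2, 3, 4, 5, 6}; common: {3, 6}.
Collecting: common zeros = {(6, 3), (6, 6)}, so the count is 2.
Comparison with the Bézout bound: 2 ≤ 2 = deg(f)·deg(g), as expected for curves with no common component (the bound is attained).


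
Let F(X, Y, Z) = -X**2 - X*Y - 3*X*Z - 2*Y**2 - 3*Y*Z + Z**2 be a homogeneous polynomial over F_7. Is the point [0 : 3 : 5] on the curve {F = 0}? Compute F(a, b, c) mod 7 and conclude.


F(0,3,5) ≡ 4 (mod 7); P is NOT on the curve.

Evaluate F(0, 3, 5) term-by-term (mod 7).
  -X**2 ↦ -1·0·1·1 = 0
  -X*Y ↦ -1·0·3·1 = 0
  -3*X*Z ↦ -3·0·1·5 = 0
  -2*Y**2 ↦ -2·1·9·1 = -18
  -3*Y*Z ↦ -3·1·3·5 = -45
  Z**2 ↦ 1·1·1·25 = 25
Sum: F(0, 3, 5) = (0) + (0) + (0) + (-18) + (-45) + (25) = -38.
Reducing mod 7: -38 ≡ 4 (mod 7).
Since F(a, b, c) ≡ 4 ≠ 0 (mod 7), P does NOT lie on the curve.


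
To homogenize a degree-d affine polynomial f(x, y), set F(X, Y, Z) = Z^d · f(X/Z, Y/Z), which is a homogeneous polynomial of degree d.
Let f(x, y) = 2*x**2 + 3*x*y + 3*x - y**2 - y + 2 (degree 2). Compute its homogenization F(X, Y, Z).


F(X, Y, Z) = 2*X**2 + 3*X*Y + 3*X*Z - Y**2 - Y*Z + 2*Z**2

deg(f) = 2.
Substitute x = X/Z, y = Y/Z into f, then multiply by Z^2.
  monomial 2·x^2·y^0 ↦ 2·X^2·Y^0·Z^0.
  monomial 3·x^1·y^1 ↦ 3·X^1·Y^1·Z^0.
  monomial 3·x^1·y^0 ↦ 3·X^1·Y^0·Z^1.
  monomial -1·x^0·y^2 ↦ -1·X^0·Y^2·Z^0.
  monomial -1·x^0·y^1 ↦ -1·X^0·Y^1·Z^1.
  monomial 2·x^0·y^0 ↦ 2·X^0·Y^0·Z^2.
Collecting: F(X, Y, Z) = 2*X**2 + 3*X*Y + 3*X*Z - Y**2 - Y*Z + 2*Z**2.


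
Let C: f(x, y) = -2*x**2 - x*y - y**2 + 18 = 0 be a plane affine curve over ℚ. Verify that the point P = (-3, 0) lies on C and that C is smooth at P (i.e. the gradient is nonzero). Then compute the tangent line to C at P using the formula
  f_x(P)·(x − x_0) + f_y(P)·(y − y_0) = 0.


Tangent line at P: 12*x + 3*y + 36 = 0.

Step 1: f(-3, 0) = 0, so P lies on C.
Step 2: partial derivatives
  f_x(x, y) = -4*x - y, f_y(x, y) = -x - 2*y.
  f_x(P) = 12, f_y(P) = 3 (gradient nonzero, so P is smooth).
Step 3: tangent line at P: 12·(x − -3) + 3·(y − 0) = 0.
Expanding: 12*x + 3*y + 36 = 0.


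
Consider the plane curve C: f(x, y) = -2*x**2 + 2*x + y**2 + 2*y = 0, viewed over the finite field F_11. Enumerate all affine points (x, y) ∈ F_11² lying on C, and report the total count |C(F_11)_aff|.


Affine F_11-points: {(0, 0), (0, 9), (1, 0), (1, 9), (2, 3), (2, 6), (4, 4), (4, 5), (8, 4), (8, 5), (10, 3), (10, 6)}; count = 12.

For each of the 121 pairs (x, y) ∈ F_11², evaluate f(x, y) mod 11. Record the zeros.
  x = 0: [0↦0, 1↦3, 2↦8, 3↦4, 4↦2, 5↦2, 6↦4, 7↦8, 8↦3, 9↦0, 10↦10]  zeros at y ∈ {0, 9}
  x = 1: [0↦0, 1↦3, 2↦8, 3↦4, 4↦2, 5↦2, 6↦4, 7↦8, 8↦3, 9↦0, 10↦10]  zeros at y ∈ {0, 9}
  x = 2: [0↦7, 1↦10, 2↦4, 3↦0, 4↦9, 5↦9, 6↦0, 7↦4, 8↦10, 9↦7, 10↦6]  zeros at y ∈ {3, 6}
  x = 3: [0↦10, 1↦2, 2↦7, 3↦3, 4↦1, 5↦1, 6↦3, 7↦7, 8↦2, 9↦10, 10↦9]  zeros at y ∈ ∅
  x = 4: [0↦9, 1↦1, 2↦6, 3↦2, 4↦0, 5↦0, 6↦2, 7↦6, 8↦1, 9↦9, 10↦8]  zeros at y ∈ {4, 5}
  x = 5: [0↦4, 1↦7, 2↦1, 3↦8, 4↦6, 5↦6, 6↦8, 7↦1, 8↦7, 9↦4, 10↦3]  zeros at y ∈ ∅
  x = 6: [0↦6, 1↦9, 2↦3, 3↦10, 4↦8, 5↦8, 6↦10, 7↦3, 8↦9, 9↦6, 10↦5]  zeros at y ∈ ∅
  x = 7: [0↦4, 1↦7, 2↦1, 3↦8, 4↦6, 5↦6, 6↦8, 7↦1, 8↦7, 9↦4, 10↦3]  zeros at y ∈ ∅
  x = 8: [0↦9, 1↦1, 2↦6, 3↦2, 4↦0, 5↦0, 6↦2, 7↦6, 8↦1, 9↦9, 10↦8]  zeros at y ∈ {4, 5}
  x = 9: [0↦10, 1↦2, 2↦7, 3↦3, 4↦1, 5↦1, 6↦3, 7↦7, 8↦2, 9↦10, 10↦9]  zeros at y ∈ ∅
  x = 10: [0↦7, 1↦10, 2↦4, 3↦0, 4↦9, 5↦9, 6↦0, 7↦4, 8↦10, 9↦7, 10↦6]  zeros at y ∈ {3, 6}
Collecting zeros: affine points = {(0, 0), (0, 9), (1, 0), (1, 9), (2, 3), (2, 6), (4, 4), (4, 5), (8, 4), (8, 5), (10, 3), (10, 6)}.
Total count |C(F_11)_aff| = 12.


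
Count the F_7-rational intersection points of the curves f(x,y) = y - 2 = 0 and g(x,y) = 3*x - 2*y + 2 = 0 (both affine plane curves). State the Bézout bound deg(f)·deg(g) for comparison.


Common zeros: {(3, 2)}; count = 1; Bézout bound = 1.

deg(f) = 1, deg(g) = 1, so Bézout bound = 1.
Scan x ∈ F_7. For each x, list the y ∈ F_7 with f(x, y) ≡ 0 and those with g(x, y) ≡ 0 (mod 7); the common zeros in that column are the intersection.
  x = 0: f ≡ 0 at y ∈ {2}; g ≡ 0 at y ∈ {1}; common: ∅.
  x = 1: f ≡ 0 at y ∈ {2}; g ≡ 0 at y ∈ {6}; common: ∅.
  x = 2: f ≡ 0 at y ∈ {2}; g ≡ 0 at y ∈ {4}; common: ∅.
  x = 3: f ≡ 0 at y ∈ {2}; g ≡ 0 at y ∈ {2}; common: {2}.
  x = 4: f ≡ 0 at y ∈ {2}; g ≡ 0 at y ∈ {0}; common: ∅.
  x = 5: f ≡ 0 at y ∈ {2}; g ≡ 0 at y ∈ {5}; common: ∅.
  x = 6: f ≡ 0 at y ∈ {2}; g ≡ 0 at y ∈ {3}; common: ∅.
Collecting: common zeros = {(3, 2)}, so the count is 1.
Comparison with the Bézout bound: 1 ≤ 1 = deg(f)·deg(g), as expected for curves with no common component (the bound is attained).


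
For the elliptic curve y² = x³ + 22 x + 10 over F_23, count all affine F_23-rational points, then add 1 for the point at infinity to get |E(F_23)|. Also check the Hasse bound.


Affine points = {(2, 4), (2, 19), (4, 1), (4, 22), (6, 6), (6, 17), (7, 1), (7, 22), (8, 10), (8, 13), (12, 1), (12, 22), (13, 3), (13, 20), (14, 7), (14, 16), (15, 9), (15, 14), (20, 3), (20, 20), (21, 2), (21, 21)}; affine count = 22; |E(F_23)| = 23.

Discriminant check: Δ ∝ 4a³ + 27b² = 4·22³ + 27·10² = 4·10648 + 27·100 ≡ 5 (mod 23). Nonzero ⇒ E is nonsingular.
For each x ∈ F_23, compute rhs = x³ + 22·x + 10 mod 23, then count y ∈ F_23 with y² ≡ rhs.
  x = 0: rhs = 10, matching y values: none (0 points).
  x = 1: rhs = 10, matching y values: none (0 points).
  x = 2: rhs = 16, matching y values: 4, 19 (2 points).
  x = 3: rhs = 11, matching y values: none (0 points).
  x = 4: rhs = 1, matching y values: 1, 22 (2 points).
  x = 5: rhs = 15, matching y values: none (0 points).
  x = 6: rhs = 13, matching y values: 6, 17 (2 points).
  x = 7: rhs = 1, matching y values: 1, 22 (2 points).
  x = 8: rhs = 8, matching y values: 10, 13 (2 points).
  x = 9: rhs = 17, matching y values: none (0 points).
  x = 10: rhs = 11, matching y values: none (0 points).
  x = 11: rhs = 19, matching y values: none (0 points).
  x = 12: rhs = 1, matching y values: 1, 22 (2 points).
  x = 13: rhs = 9, matching y values: 3, 20 (2 points).
  x = 14: rhs = 3, matching y values: 7, 16 (2 points).
  x = 15: rhs = 12, matching y values: 9, 14 (2 points).
  x = 16: rhs = 19, matching y values: none (0 points).
  x = 17: rhs = 7, matching y values: none (0 points).
  x = 18: rhs = 5, matching y values: none (0 points).
  x = 19: rhs = 19, matching y values: none (0 points).
  x = 20: rhs = 9, matching y values: 3, 20 (2 points).
  x = 21: rhs = 4, matching y values: 2, 21 (2 points).
  x = 22: rhs = 10, matching y values: none (0 points).
Total affine count: 22.
Full point count |E(F_23)| = 22 + 1 = 23.
Hasse bound: |23 − (23+1)| = |-1| = 1 ≤ 2√23 ≈ 9.5917 ✓.


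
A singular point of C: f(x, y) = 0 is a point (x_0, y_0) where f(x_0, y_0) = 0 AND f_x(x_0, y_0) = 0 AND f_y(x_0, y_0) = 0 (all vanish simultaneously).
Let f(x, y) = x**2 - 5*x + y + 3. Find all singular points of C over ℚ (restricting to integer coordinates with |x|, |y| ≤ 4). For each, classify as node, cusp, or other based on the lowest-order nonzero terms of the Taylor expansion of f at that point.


No singular points in the scanned grid; C is smooth there.

Compute partial derivatives:
  f_x = 2*x - 5.
  f_y = 1.
f_y = 1 is a nonzero constant, so f_y never vanishes: no point (x, y) can satisfy f = f_x = f_y = 0. In particular no (x, y) ∈ {−4, ..., 4}² is singular; the curve is smooth.


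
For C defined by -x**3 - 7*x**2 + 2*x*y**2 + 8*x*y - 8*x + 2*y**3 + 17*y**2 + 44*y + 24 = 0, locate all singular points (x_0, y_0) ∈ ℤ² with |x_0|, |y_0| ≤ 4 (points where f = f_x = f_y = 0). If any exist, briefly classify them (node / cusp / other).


Singular points: {(-2, -2)}; classification: node.

Compute partial derivatives:
  f_x = -3*x**2 - 14*x + 2*y**2 + 8*y - 8.
  f_y = 4*x*y + 8*x + 6*y**2 + 34*y + 44.
Scan x_0 ∈ {−4, ..., 4}. For each x_0, f_y(x_0, y) is a polynomial in y; find its integer roots y ∈ {−4, ..., 4}, then test f_x and f at those candidates.
  x = -4: f_y(-4, y) = 6*y**2 + 18*y + 12; vanishes at y ∈ {-2, -1}. (-4, -2): f_x = -8 ≠ 0; (-4, -1): f_x = -6 ≠ 0.
  x = -3: f_y(-3, y) = 6*y**2 + 22*y + 20; vanishes at y ∈ {-2}. (-3, -2): f_x = -1 ≠ 0.
  x = -2: f_y(-2, y) = 6*y**2 + 26*y + 28; vanishes at y ∈ {-2}. (-2, -2): f_x = 0, f = 0 — SINGULAR.
  x = -1: f_y(-1, y) = 6*y**2 + 30*y + 36; vanishes at y ∈ {-3, -2}. (-1, -3): f_x = -3 ≠ 0; (-1, -2): f_x = -5 ≠ 0.
  x = 0: f_y(0, y) = 6*y**2 + 34*y + 44; vanishes at y ∈ {-2}. (0, -2): f_x = -16 ≠ 0.
  x = 1: f_y(1, y) = 6*y**2 + 38*y + 52; vanishes at y ∈ {-2}. (1, -2): f_x = -33 ≠ 0.
  x = 2: f_y(2, y) = 6*y**2 + 42*y + 60; vanishes at y ∈ {-2}. (2, -2): f_x = -56 ≠ 0.
  x = 3: f_y(3, y) = 6*y**2 + 46*y + 68; vanishes at y ∈ {-2}. (3, -2): f_x = -85 ≠ 0.
  x = 4: f_y(4, y) = 6*y**2 + 50*y + 76; vanishes at y ∈ {-2}. (4, -2): f_x = -120 ≠ 0.
Only singular point on the grid: (-2, -2).
Classify: substitute x = -2 + u, y = -2 + v and expand: f = -u**3 - u**2 + 2*u*v**2 + 2*v**3 + v**2.
No constant or linear terms (consistent with a singular point). Quadratic part: -u**2 + v**2. Cubic part: -u**3 + 2*u*v**2 + 2*v**3.
The quadratic part v**2 - u**2 = (v − u)(v + u) splits into two distinct linear factors, so there are two distinct tangent lines y − -2 = ±(x − -2) — this is a node (ordinary double point).
Classification: node.


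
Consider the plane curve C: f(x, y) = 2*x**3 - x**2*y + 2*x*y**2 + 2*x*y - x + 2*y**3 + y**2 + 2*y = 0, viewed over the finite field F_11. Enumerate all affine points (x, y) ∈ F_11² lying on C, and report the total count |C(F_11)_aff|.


Affine F_11-points: {(0, 0), (1, 5), (2, 6), (3, 3), (6, 5), (6, 7), (6, 9), (8, 4), (9, 2), (9, 8)}; count = 10.

For each of the 121 pairs (x, y) ∈ F_11², evaluate f(x, y) mod 11. Record the zeros.
  x = 0: [0↦0, 1↦5, 2↦2, 3↦3, 4↦9, 5↦10, 6↦7, 7↦1, 8↦4, 9↦6, 10↦8]  zeros at y ∈ {0}
  x = 1: [0↦1, 1↦9, 2↦2, 3↦3, 4↦2, 5↦0, 6↦9, 7↦8, 8↦9, 9↦2, 10↦10]  zeros at y ∈ {5}
  x = 2: [0↦3, 1↦1, 2↦10, 3↦9, 4↦10, 5↦3, 6↦0, 7↦2, 8↦10, 9↦3, 10↦4]  zeros at y ∈ {6}
  x = 3: [0↦7, 1↦4, 2↦5, 3↦0, 4↦1, 5↦9, 6↦3, 7↦6, 8↦8, 9↦10, 10↦2]  zeros at y ∈ {3}
  x = 4: [0↦3, 1↦8, 2↦10, 3↦10, 4↦9, 5↦8, 6↦8, 7↦10, 8↦4, 9↦2, 10↦5]  zeros at y ∈ ∅
  x = 5: [0↦3, 1↦3, 2↦4, 3↦7, 4↦2, 5↦1, 6↦5, 7↦4, 8↦10, 9↦2, 10↦3]  zeros at y ∈ ∅
  x = 6: [0↦8, 1↦1, 2↦10, 3↦3, 4↦3, 5↦0, 6↦6, 7↦0, 8↦5, 9↦0, 10↦8]  zeros at y ∈ {5, 7, 9}
  x = 7: [0↦8, 1↦3, 2↦7, 3↦10, 4↦2, 5↦6, 6↦1, 7↦10, 8↦1, 9↦8, 10↦10]  zeros at y ∈ ∅
  x = 8: [0↦4, 1↦10, 2↦7, 3↦7, 4↦0, 5↦9, 6↦2, 7↦2, 8↦10, 9↦5, 10↦10]  zeros at y ∈ {4}
  x = 9: [0↦8, 1↦1, 2↦0, 3↦6, 4↦9, 5↦10, 6↦10, 7↦10, 8↦0, 9↦3, 10↦9]  zeros at y ∈ {2, 8}
  x = 10: [0↦10, 1↦10, 2↦9, 3↦8, 4↦8, 5↦10, 6↦4, 7↦2, 8↦5, 9↦3, 10↦8]  zeros at y ∈ ∅
Collecting zeros: affine points = {(0, 0), (1, 5), (2, 6), (3, 3), (6, 5), (6, 7), (6, 9), (8, 4), (9, 2), (9, 8)}.
Total count |C(F_11)_aff| = 10.


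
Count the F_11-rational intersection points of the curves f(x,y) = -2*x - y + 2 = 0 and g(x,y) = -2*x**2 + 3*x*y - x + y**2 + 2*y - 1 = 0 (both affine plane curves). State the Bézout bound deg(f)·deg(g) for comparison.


Common zeros: ∅; count = 0; Bézout bound = 2.

deg(f) = 1, deg(g) = 2, so Bézout bound = 2.
Scan x ∈ F_11. For each x, list the y ∈ F_11 with f(x, y) ≡ 0 and those with g(x, y) ≡ 0 (mod 11); the common zeros in that column are the intersection.
  x = 0: f ≡ 0 at y ∈ {2}; g ≡ 0 at y ∈ ∅; common: ∅.
  x = 1: f ≡ 0 at y ∈ {0}; g ≡ 0 at y ∈ ∅; common: ∅.
  x = 2: f ≡ 0 at y ∈ {9}; g ≡ 0 at y ∈ {0, 3}; common: ∅.
  x = 3: f ≡ 0 at y ∈ {7}; g ≡ 0 at y ∈ {0}; common: ∅.
  x = 4: f ≡ 0 at y ∈ {5}; g ≡ 0 at y ∈ {1, 7}; common: ∅.
  x = 5: f ≡ 0 at y ∈ {3}; g ≡ 0 at y ∈ ∅; common: ∅.
  x = 6: f ≡ 0 at y ∈ {1}; g ≡ 0 at y ∈ {6, 7}; common: ∅.
  x = 7: f ≡ 0 at y ∈ {10}; g ≡ 0 at y ∈ ∅; common: ∅.
  x = 8: f ≡ 0 at y ∈ {8}; g ≡ 0 at y ∈ {1, 6}; common: ∅.
  x = 9: f ≡ 0 at y ∈ {6}; g ≡ 0 at y ∈ {2}; common: ∅.
  x = 10: f ≡ 0 at y ∈ {4}; g ≡ 0 at y ∈ {2, 10}; common: ∅.
Collecting: common zeros = ∅, so the count is 0.
Comparison with the Bézout bound: 0 ≤ 2 = deg(f)·deg(g), as expected for curves with no common component (the affine F_11-count falls short of the bound because intersections may lie at infinity, over extension fields, or carry multiplicity).


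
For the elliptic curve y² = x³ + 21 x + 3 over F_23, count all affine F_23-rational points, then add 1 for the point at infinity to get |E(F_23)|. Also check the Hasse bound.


Affine points = {(0, 7), (0, 16), (1, 5), (1, 18), (3, 1), (3, 22), (4, 6), (4, 17), (5, 7), (5, 16), (6, 0), (8, 4), (8, 19), (9, 1), (9, 22), (11, 1), (11, 22), (13, 9), (13, 14), (15, 6), (15, 17), (17, 11), (17, 12), (18, 7), (18, 16), (19, 4), (19, 19), (22, 2), (22, 21)}; affine count = 29; |E(F_23)| = 30.

Discriminant check: Δ ∝ 4a³ + 27b² = 4·21³ + 27·3² = 4·9261 + 27·9 ≡ 4 (mod 23). Nonzero ⇒ E is nonsingular.
For each x ∈ F_23, compute rhs = x³ + 21·x + 3 mod 23, then count y ∈ F_23 with y² ≡ rhs.
  x = 0: rhs = 3, matching y values: 7, 16 (2 points).
  x = 1: rhs = 2, matching y values: 5, 18 (2 points).
  x = 2: rhs = 7, matching y values: none (0 points).
  x = 3: rhs = 1, matching y values: 1, 22 (2 points).
  x = 4: rhs = 13, matching y values: 6, 17 (2 points).
  x = 5: rhs = 3, matching y values: 7, 16 (2 points).
  x = 6: rhs = 0, matching y values: 0 (1 points).
  x = 7: rhs = 10, matching y values: none (0 points).
  x = 8: rhs = 16, matching y values: 4, 19 (2 points).
  x = 9: rhs = 1, matching y values: 1, 22 (2 points).
  x = 10: rhs = 17, matching y values: none (0 points).
  x = 11: rhs = 1, matching y values: 1, 22 (2 points).
  x = 12: rhs = 5, matching y values: none (0 points).
  x = 13: rhs = 12, matching y values: 9, 14 (2 points).
  x = 14: rhs = 5, matching y values: none (0 points).
  x = 15: rhs = 13, matching y values: 6, 17 (2 points).
  x = 16: rhs = 19, matching y values: none (0 points).
  x = 17: rhs = 6, matching y values: 11, 12 (2 points).
  x = 18: rhs = 3, matching y values: 7, 16 (2 points).
  x = 19: rhs = 16, matching y values: 4, 19 (2 points).
  x = 20: rhs = 5, matching y values: none (0 points).
  x = 21: rhs = 22, matching y values: none (0 points).
  x = 22: rhs = 4, matching y values: 2, 21 (2 points).
Total affine count: 29.
Full point count |E(F_23)| = 29 + 1 = 30.
Hasse bound: |30 − (23+1)| = |6| = 6 ≤ 2√23 ≈ 9.5917 ✓.


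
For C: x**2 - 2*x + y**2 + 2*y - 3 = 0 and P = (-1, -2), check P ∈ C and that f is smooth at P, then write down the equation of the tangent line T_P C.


Tangent line at P: -4*x - 2*y - 8 = 0.

Step 1: f(-1, -2) = 0, so P lies on C.
Step 2: partial derivatives
  f_x(x, y) = 2*x - 2, f_y(x, y) = 2*y + 2.
  f_x(P) = -4, f_y(P) = -2 (gradient nonzero, so P is smooth).
Step 3: tangent line at P: -4·(x − -1) + -2·(y − -2) = 0.
Expanding: -4*x - 2*y - 8 = 0.


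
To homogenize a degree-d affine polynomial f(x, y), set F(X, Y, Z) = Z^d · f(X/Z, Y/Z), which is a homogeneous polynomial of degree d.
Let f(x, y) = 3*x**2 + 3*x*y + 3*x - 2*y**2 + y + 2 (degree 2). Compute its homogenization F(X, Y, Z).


F(X, Y, Z) = 3*X**2 + 3*X*Y + 3*X*Z - 2*Y**2 + Y*Z + 2*Z**2

deg(f) = 2.
Substitute x = X/Z, y = Y/Z into f, then multiply by Z^2.
  monomial 3·x^2·y^0 ↦ 3·X^2·Y^0·Z^0.
  monomial 3·x^1·y^1 ↦ 3·X^1·Y^1·Z^0.
  monomial 3·x^1·y^0 ↦ 3·X^1·Y^0·Z^1.
  monomial -2·x^0·y^2 ↦ -2·X^0·Y^2·Z^0.
  monomial 1·x^0·y^1 ↦ 1·X^0·Y^1·Z^1.
  monomial 2·x^0·y^0 ↦ 2·X^0·Y^0·Z^2.
Collecting: F(X, Y, Z) = 3*X**2 + 3*X*Y + 3*X*Z - 2*Y**2 + Y*Z + 2*Z**2.


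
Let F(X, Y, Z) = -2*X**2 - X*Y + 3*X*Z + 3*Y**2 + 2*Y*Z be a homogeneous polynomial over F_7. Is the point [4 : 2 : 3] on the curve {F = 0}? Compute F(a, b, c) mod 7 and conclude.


F(4,2,3) ≡ 6 (mod 7); P is NOT on the curve.

Evaluate F(4, 2, 3) term-by-term (mod 7).
  -2*X**2 ↦ -2·16·1·1 = -32
  -X*Y ↦ -1·4·2·1 = -8
  3*X*Z ↦ 3·4·1·3 = 36
  3*Y**2 ↦ 3·1·4·1 = 12
  2*Y*Z ↦ 2·1·2·3 = 12
Sum: F(4, 2, 3) = (-32) + (-8) + (36) + (12) + (12) = 20.
Reducing mod 7: 20 ≡ 6 (mod 7).
Since F(a, b, c) ≡ 6 ≠ 0 (mod 7), P does NOT lie on the curve.


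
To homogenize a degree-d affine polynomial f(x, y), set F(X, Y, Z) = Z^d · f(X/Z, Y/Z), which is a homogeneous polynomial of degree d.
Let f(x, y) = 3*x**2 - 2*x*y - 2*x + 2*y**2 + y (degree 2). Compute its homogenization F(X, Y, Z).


F(X, Y, Z) = 3*X**2 - 2*X*Y - 2*X*Z + 2*Y**2 + Y*Z

deg(f) = 2.
Substitute x = X/Z, y = Y/Z into f, then multiply by Z^2.
  monomial 3·x^2·y^0 ↦ 3·X^2·Y^0·Z^0.
  monomial -2·x^1·y^1 ↦ -2·X^1·Y^1·Z^0.
  monomial -2·x^1·y^0 ↦ -2·X^1·Y^0·Z^1.
  monomial 2·x^0·y^2 ↦ 2·X^0·Y^2·Z^0.
  monomial 1·x^0·y^1 ↦ 1·X^0·Y^1·Z^1.
Collecting: F(X, Y, Z) = 3*X**2 - 2*X*Y - 2*X*Z + 2*Y**2 + Y*Z.


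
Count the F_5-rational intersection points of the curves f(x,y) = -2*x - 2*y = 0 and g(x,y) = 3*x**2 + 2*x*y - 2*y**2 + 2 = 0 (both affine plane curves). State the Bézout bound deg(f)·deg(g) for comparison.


Common zeros: ∅; count = 0; Bézout bound = 2.

deg(f) = 1, deg(g) = 2, so Bézout bound = 2.
Scan x ∈ F_5. For each x, list the y ∈ F_5 with f(x, y) ≡ 0 and those with g(x, y) ≡ 0 (mod 5); the common zeros in that column are the intersection.
  x = 0: f ≡ 0 at y ∈ {0}; g ≡ 0 at y ∈ {1, 4}; common: ∅.
  x = 1: f ≡ 0 at y ∈ {4}; g ≡ 0 at y ∈ {0, 1}; common: ∅.
  x = 2: f ≡ 0 at y ∈ {3}; g ≡ 0 at y ∈ ∅; common: ∅.
  x = 3: f ≡ 0 at y ∈ {2}; g ≡ 0 at y ∈ ∅; common: ∅.
  x = 4: f ≡ 0 at y ∈ {1}; g ≡ 0 at y ∈ {0, 4}; common: ∅.
Collecting: common zeros = ∅, so the count is 0.
Comparison with the Bézout bound: 0 ≤ 2 = deg(f)·deg(g), as expected for curves with no common component (the affine F_5-count falls short of the bound because intersections may lie at infinity, over extension fields, or carry multiplicity).
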